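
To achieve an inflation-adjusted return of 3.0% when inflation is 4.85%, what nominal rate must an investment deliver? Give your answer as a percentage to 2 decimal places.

By the Fisher equation, 1 + r_nom = (1 + 3.0%)(1 + 4.85%) = 1.030 × 1.0485 = 1.079955.
So r_nom = 7.9955%.

8.00%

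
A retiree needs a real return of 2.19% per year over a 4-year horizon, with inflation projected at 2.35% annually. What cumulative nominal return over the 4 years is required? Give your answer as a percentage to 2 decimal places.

19.67%

Required annual nominal rate: (1+2.19%)(1+2.35%) − 1 = 4.591465%.
Cumulative over 4 years: (1 + 0.04591465)^4 − 1 ≈ 0.19670.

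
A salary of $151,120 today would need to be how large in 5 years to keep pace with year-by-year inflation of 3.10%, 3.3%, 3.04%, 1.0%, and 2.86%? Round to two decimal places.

$172,287.86

Cumulative price-level factor: 1.0310 × 1.033 × 1.0304 × 1.010 × 1.0286 ≈ 1.1400731839.
Multiplying $151,120 by the price-level factor gives the future nominal sum.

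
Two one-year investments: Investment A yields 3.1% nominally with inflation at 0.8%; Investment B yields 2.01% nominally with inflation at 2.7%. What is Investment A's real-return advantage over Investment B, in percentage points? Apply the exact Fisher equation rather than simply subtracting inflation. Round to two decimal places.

2.95

Investment A real return: 1.031/1.008 − 1 = 2.282%.
Investment B real return: 1.0201/1.027 − 1 = -0.672%.
Difference: 2.282 − (-0.672) = 2.954 pp.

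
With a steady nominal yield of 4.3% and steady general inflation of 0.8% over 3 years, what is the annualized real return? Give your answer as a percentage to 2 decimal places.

With constant rates the annual real return is the same each year: (1+4.3%)/(1+0.8%) − 1 = 0.03472.

3.47%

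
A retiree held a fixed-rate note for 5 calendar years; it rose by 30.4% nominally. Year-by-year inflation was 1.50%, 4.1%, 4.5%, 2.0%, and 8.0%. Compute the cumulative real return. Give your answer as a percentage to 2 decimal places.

7.21%

Cumulative inflation factor: 1.0150 × 1.041 × 1.045 × 1.020 × 1.080 ≈ 1.21635.
Nominal growth factor: 1.30400. Real growth factor = 1.30400 / 1.21635 ≈ 1.07206.
Total real return ≈ 7.2064%.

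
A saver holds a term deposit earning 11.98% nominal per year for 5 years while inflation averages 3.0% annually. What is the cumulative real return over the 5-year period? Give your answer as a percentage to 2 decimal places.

The annual real rate is (1+11.98%)/(1+3.0%) − 1 = 8.7184%.
Compounded over 5 years: (1 + 0.087184)^5 − 1 ≈ 0.51885.

51.89%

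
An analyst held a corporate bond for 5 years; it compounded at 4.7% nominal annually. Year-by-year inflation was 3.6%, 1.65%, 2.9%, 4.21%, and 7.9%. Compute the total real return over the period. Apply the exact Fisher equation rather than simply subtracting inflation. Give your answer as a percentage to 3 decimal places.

3.257%

Cumulative inflation factor: 1.036 × 1.0165 × 1.029 × 1.0421 × 1.079 ≈ 1.21847.
Nominal growth factor: 1.25815. Real growth factor = 1.25815 / 1.21847 ≈ 1.03257.
Total real return ≈ 3.2571%.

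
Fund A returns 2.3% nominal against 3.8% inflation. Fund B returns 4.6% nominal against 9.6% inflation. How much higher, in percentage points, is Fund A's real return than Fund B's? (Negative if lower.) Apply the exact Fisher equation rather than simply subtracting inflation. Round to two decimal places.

Fund A real return: 1.023/1.038 − 1 = -1.445%.
Fund B real return: 1.046/1.096 − 1 = -4.562%.
Difference: -1.445 − (-4.562) = 3.117 pp.

3.12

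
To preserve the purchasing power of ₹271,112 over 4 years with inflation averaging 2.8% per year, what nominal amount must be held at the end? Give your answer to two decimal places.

Cumulative price-level factor: (1+2.8%)^4 ≈ 1.1167924227.
Multiplying ₹271,112 by the price-level factor gives the future nominal sum.

₹302,775.83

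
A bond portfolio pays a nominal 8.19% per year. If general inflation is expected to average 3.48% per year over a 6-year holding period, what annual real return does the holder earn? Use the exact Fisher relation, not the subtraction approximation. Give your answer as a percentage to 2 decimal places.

With constant rates the annual real return is the same each year: (1+8.19%)/(1+3.48%) − 1 = 0.04552.

4.55%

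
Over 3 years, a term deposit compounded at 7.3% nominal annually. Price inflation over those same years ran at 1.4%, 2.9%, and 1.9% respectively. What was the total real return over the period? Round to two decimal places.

Cumulative inflation factor: 1.014 × 1.029 × 1.019 ≈ 1.06323.
Nominal growth factor: 1.23538. Real growth factor = 1.23538 / 1.06323 ≈ 1.16191.
Total real return ≈ 16.1908%.

16.19%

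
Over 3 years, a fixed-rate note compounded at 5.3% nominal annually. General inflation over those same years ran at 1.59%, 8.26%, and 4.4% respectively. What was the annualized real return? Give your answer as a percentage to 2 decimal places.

0.56%

Cumulative inflation factor: 1.0159 × 1.0826 × 1.044 ≈ 1.14821.
Nominal growth factor: 1.16758. Real growth factor = 1.16758 / 1.14821 ≈ 1.01687.
Annualized: 1.01687^(1/3) − 1 ≈ 0.00559.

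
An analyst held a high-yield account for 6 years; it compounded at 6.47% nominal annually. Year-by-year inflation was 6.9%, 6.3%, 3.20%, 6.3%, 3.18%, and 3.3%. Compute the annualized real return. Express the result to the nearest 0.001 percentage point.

1.545%

Cumulative inflation factor: 1.069 × 1.063 × 1.0320 × 1.063 × 1.0318 × 1.033 ≈ 1.32868.
Nominal growth factor: 1.45668. Real growth factor = 1.45668 / 1.32868 ≈ 1.09634.
Annualized: 1.09634^(1/6) − 1 ≈ 0.01545.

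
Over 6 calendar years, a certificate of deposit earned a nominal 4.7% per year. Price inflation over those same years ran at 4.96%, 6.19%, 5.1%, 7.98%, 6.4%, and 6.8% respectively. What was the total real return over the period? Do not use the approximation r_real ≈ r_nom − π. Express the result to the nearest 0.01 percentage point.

-8.35%

Cumulative inflation factor: 1.0496 × 1.0619 × 1.051 × 1.0798 × 1.064 × 1.068 ≈ 1.43736.
Nominal growth factor: 1.31729. Real growth factor = 1.31729 / 1.43736 ≈ 0.91646.
Total real return ≈ -8.3540%.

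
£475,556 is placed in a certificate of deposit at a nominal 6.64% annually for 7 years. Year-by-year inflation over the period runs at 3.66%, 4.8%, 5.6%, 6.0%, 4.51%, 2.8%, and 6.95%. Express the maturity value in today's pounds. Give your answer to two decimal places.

Nominal value at maturity: £475,556 × (1 + 6.64%)^7 ≈ £745,834.76.
Price-level factor over 7 years: 1.0366 × 1.048 × 1.056 × 1.060 × 1.0451 × 1.028 × 1.0695 ≈ 1.3972496900.
The maturity value deflated by that factor is the answer in today's purchasing power.

£533,787.74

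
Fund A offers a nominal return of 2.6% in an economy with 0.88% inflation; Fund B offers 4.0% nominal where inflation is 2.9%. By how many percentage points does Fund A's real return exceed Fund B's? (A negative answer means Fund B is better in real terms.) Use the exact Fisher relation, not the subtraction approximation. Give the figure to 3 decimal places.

Fund A real return: 1.026/1.0088 − 1 = 1.7050%.
Fund B real return: 1.040/1.029 − 1 = 1.0690%.
Difference: 1.7050 − 1.0690 = 0.6360 pp.

0.636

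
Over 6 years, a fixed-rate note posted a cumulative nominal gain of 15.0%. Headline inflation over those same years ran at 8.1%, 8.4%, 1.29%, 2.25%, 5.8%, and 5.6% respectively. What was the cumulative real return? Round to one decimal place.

Cumulative inflation factor: 1.081 × 1.084 × 1.0129 × 1.0225 × 1.058 × 1.056 ≈ 1.35592.
Nominal growth factor: 1.15000. Real growth factor = 1.15000 / 1.35592 ≈ 0.84813.
Total real return ≈ -15.1868%.

-15.2%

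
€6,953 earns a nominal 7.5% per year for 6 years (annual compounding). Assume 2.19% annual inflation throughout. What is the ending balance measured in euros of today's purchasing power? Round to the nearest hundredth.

Nominal value at maturity: €6,953 × (1 + 7.5%)^6 ≈ €10,730.58.
Price-level factor over 6 years: (1 + 2.19%)^6 ≈ 1.1388076999.
Dividing the nominal maturity value by the price-level factor gives the value in today's money.

€9,422.64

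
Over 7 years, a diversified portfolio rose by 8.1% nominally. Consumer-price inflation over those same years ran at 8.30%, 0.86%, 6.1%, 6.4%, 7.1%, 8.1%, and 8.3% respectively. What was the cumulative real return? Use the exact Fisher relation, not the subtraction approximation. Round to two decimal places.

Cumulative inflation factor: 1.0830 × 1.0086 × 1.061 × 1.064 × 1.071 × 1.081 × 1.083 ≈ 1.54614.
Nominal growth factor: 1.08100. Real growth factor = 1.08100 / 1.54614 ≈ 0.69916.
Total real return ≈ -30.0838%.

-30.08%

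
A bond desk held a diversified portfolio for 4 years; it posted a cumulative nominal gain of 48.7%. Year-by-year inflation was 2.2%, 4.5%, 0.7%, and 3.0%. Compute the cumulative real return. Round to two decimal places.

Cumulative inflation factor: 1.022 × 1.045 × 1.007 × 1.030 ≈ 1.10773.
Nominal growth factor: 1.48700. Real growth factor = 1.48700 / 1.10773 ≈ 1.34238.
Total real return ≈ 34.2385%.

34.24%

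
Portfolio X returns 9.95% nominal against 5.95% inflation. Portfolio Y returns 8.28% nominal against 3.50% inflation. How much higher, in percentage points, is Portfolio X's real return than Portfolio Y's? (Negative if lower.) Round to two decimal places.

-0.84

Portfolio X real return: 1.0995/1.0595 − 1 = 3.775%.
Portfolio Y real return: 1.0828/1.0350 − 1 = 4.618%.
Difference: 3.775 − 4.618 = -0.843 pp.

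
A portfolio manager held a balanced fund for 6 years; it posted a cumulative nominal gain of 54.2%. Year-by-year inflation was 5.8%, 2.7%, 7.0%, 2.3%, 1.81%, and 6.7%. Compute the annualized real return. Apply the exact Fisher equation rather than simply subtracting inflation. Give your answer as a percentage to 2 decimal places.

Cumulative inflation factor: 1.058 × 1.027 × 1.070 × 1.023 × 1.0181 × 1.067 ≈ 1.29202.
Nominal growth factor: 1.54200. Real growth factor = 1.54200 / 1.29202 ≈ 1.19348.
Annualized: 1.19348^(1/6) − 1 ≈ 0.02992.

2.99%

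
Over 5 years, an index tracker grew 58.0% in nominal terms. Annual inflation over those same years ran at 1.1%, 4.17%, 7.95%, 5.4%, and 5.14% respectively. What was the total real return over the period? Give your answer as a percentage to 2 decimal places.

Cumulative inflation factor: 1.011 × 1.0417 × 1.0795 × 1.054 × 1.0514 ≈ 1.25987.
Nominal growth factor: 1.58000. Real growth factor = 1.58000 / 1.25987 ≈ 1.25410.
Total real return ≈ 25.4100%.

25.41%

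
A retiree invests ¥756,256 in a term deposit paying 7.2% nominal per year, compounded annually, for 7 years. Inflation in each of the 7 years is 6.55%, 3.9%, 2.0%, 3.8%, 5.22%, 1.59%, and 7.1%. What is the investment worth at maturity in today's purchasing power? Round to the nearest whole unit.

¥916,911

Nominal value at maturity: ¥756,256 × (1 + 7.2%)^7 ≈ ¥1,230,360.
Price-level factor over 7 years: 1.0655 × 1.039 × 1.020 × 1.038 × 1.0522 × 1.0159 × 1.071 ≈ 1.3418539702.
Dividing the nominal maturity value by the price-level factor gives the value in today's money.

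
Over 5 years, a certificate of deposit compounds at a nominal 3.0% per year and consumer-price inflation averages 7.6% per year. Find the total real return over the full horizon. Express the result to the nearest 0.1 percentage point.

-19.6%

The annual real rate is (1+3.0%)/(1+7.6%) − 1 = -4.2751%.
Compounded over 5 years: (1 + -0.042751)^5 − 1 ≈ -0.19624.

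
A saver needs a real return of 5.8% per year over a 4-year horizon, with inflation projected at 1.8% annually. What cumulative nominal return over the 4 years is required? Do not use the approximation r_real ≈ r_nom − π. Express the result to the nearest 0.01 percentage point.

34.57%

Required annual nominal rate: (1+5.8%)(1+1.8%) − 1 = 7.7044%.
Cumulative over 4 years: (1 + 0.077044)^4 − 1 ≈ 0.34566.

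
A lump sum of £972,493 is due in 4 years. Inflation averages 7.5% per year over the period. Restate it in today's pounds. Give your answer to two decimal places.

Price-level factor over 4 years: (1 + 7.5%)^4 ≈ 1.3354691406.
Purchasing power today: £972,493 divided by that factor.

£728,203.27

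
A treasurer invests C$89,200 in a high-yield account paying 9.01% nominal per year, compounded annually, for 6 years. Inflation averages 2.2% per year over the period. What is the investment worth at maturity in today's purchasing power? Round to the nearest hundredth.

Nominal value at maturity: C$89,200 × (1 + 9.01%)^6 ≈ C$149,679.70.
Price-level factor over 6 years: (1 + 2.2%)^6 ≈ 1.1394765049.
Dividing the nominal maturity value by the price-level factor gives the value in today's money.

C$131,358.30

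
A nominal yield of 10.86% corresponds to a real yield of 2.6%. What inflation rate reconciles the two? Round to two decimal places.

From (1+r_nom) = (1+r_real)(1+π), we get 1+π = (1 + 10.86%)/(1 + 2.6%) = 1.1086/1.026 ≈ 1.08051.
So π ≈ 8.0507%.

8.05%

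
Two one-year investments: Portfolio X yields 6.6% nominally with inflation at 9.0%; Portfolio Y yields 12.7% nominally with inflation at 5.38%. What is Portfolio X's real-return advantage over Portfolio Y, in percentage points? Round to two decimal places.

-9.15

Portfolio X real return: 1.066/1.090 − 1 = -2.202%.
Portfolio Y real return: 1.127/1.0538 − 1 = 6.946%.
Difference: -2.202 − 6.946 = -9.148 pp.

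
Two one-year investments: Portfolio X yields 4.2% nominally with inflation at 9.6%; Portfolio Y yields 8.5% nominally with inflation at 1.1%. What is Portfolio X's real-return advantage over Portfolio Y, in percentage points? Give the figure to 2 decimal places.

-12.25

Portfolio X real return: 1.042/1.096 − 1 = -4.927%.
Portfolio Y real return: 1.085/1.011 − 1 = 7.319%.
Difference: -4.927 − 7.319 = -12.246 pp.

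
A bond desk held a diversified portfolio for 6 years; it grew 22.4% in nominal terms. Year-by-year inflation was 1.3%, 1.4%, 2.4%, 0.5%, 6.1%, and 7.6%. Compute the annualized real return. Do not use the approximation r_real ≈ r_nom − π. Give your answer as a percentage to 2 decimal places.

0.24%

Cumulative inflation factor: 1.013 × 1.014 × 1.024 × 1.005 × 1.061 × 1.076 ≈ 1.20682.
Nominal growth factor: 1.22400. Real growth factor = 1.22400 / 1.20682 ≈ 1.01424.
Annualized: 1.01424^(1/6) − 1 ≈ 0.00236.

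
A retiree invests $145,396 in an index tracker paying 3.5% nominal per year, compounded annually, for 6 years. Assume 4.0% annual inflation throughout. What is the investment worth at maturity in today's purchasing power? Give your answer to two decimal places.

$141,251.97

Nominal value at maturity: $145,396 × (1 + 3.5%)^6 ≈ $178,728.81.
Price-level factor over 6 years: (1 + 4.0%)^6 ≈ 1.2653190185.
The maturity value deflated by that factor is the answer in today's purchasing power.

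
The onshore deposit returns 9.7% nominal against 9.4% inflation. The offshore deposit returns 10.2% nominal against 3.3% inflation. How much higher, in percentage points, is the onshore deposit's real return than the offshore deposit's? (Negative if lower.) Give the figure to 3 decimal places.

-6.405

The onshore deposit real return: 1.097/1.094 − 1 = 0.2742%.
The offshore deposit real return: 1.102/1.033 − 1 = 6.6796%.
Difference: 0.2742 − 6.6796 = -6.4054 pp.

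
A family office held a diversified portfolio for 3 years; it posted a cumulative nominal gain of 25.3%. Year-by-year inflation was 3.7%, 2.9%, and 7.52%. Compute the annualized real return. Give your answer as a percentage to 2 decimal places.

Cumulative inflation factor: 1.037 × 1.029 × 1.0752 ≈ 1.14732.
Nominal growth factor: 1.25300. Real growth factor = 1.25300 / 1.14732 ≈ 1.09211.
Annualized: 1.09211^(1/3) − 1 ≈ 0.02981.

2.98%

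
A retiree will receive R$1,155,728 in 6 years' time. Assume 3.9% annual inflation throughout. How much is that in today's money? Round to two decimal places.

R$918,675.96

Price-level factor over 6 years: (1 + 3.9%)^6 ≈ 1.2580366265.
Purchasing power today: R$1,155,728 divided by that factor.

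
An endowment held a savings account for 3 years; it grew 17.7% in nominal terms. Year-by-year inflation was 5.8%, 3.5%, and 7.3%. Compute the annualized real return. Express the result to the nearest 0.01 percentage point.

Cumulative inflation factor: 1.058 × 1.035 × 1.073 ≈ 1.17497.
Nominal growth factor: 1.17700. Real growth factor = 1.17700 / 1.17497 ≈ 1.00173.
Annualized: 1.00173^(1/3) − 1 ≈ 0.00058.

0.06%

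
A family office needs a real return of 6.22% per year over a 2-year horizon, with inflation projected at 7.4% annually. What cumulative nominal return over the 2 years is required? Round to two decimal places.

30.14%

Required annual nominal rate: (1+6.22%)(1+7.4%) − 1 = 14.08028%.
Cumulative over 2 years: (1 + 0.1408028)^2 − 1 ≈ 0.30143.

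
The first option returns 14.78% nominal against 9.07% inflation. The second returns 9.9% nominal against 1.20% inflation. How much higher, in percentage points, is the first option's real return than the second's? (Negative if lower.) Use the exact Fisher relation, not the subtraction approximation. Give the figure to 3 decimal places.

-3.362

The first option real return: 1.1478/1.0907 − 1 = 5.2352%.
The second real return: 1.099/1.0120 − 1 = 8.5968%.
Difference: 5.2352 − 8.5968 = -3.3616 pp.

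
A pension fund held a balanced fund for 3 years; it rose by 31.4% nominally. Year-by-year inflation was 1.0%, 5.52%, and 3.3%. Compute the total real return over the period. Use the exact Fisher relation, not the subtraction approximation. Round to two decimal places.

19.35%

Cumulative inflation factor: 1.010 × 1.0552 × 1.033 ≈ 1.10092.
Nominal growth factor: 1.31400. Real growth factor = 1.31400 / 1.10092 ≈ 1.19355.
Total real return ≈ 19.3545%.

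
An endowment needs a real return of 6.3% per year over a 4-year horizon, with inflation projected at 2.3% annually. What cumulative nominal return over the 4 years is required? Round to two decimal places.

39.84%

Required annual nominal rate: (1+6.3%)(1+2.3%) − 1 = 8.7449%.
Cumulative over 4 years: (1 + 0.087449)^4 − 1 ≈ 0.39841.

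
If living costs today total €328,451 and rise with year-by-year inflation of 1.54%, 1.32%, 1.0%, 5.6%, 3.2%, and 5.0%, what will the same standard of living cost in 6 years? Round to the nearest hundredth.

Cumulative price-level factor: 1.0154 × 1.0132 × 1.010 × 1.056 × 1.032 × 1.050 ≈ 1.1890130700.
The nominal amount required is €328,451 scaled up by that factor.

€390,532.53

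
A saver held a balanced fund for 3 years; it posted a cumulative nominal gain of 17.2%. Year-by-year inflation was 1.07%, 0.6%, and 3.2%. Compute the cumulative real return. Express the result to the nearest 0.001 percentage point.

Cumulative inflation factor: 1.0107 × 1.006 × 1.032 ≈ 1.04930.
Nominal growth factor: 1.17200. Real growth factor = 1.17200 / 1.04930 ≈ 1.11693.
Total real return ≈ 11.6934%.

11.693%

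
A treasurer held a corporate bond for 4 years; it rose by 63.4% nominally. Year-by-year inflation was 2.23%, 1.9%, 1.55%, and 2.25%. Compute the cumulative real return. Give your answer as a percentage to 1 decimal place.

Cumulative inflation factor: 1.0223 × 1.019 × 1.0155 × 1.0225 ≈ 1.08167.
Nominal growth factor: 1.63400. Real growth factor = 1.63400 / 1.08167 ≈ 1.51062.
Total real return ≈ 51.0624%.

51.1%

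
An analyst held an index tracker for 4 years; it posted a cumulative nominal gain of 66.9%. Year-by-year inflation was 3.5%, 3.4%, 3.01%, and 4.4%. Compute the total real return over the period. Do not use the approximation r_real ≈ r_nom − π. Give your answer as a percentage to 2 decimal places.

45.02%

Cumulative inflation factor: 1.035 × 1.034 × 1.0301 × 1.044 ≈ 1.15091.
Nominal growth factor: 1.66900. Real growth factor = 1.66900 / 1.15091 ≈ 1.45016.
Total real return ≈ 45.0159%.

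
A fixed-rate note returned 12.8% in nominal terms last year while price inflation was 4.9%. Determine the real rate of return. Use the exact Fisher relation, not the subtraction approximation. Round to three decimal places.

7.531%

Real return via the Fisher equation: (1 + 12.8%)/(1 + 4.9%) − 1 = 1.128/1.049 − 1 ≈ 0.07531.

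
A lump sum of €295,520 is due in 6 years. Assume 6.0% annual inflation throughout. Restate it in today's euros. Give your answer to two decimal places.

€208,329.94

Price-level factor over 6 years: (1 + 6.0%)^6 ≈ 1.4185191123.
Purchasing power today: €295,520 divided by that factor.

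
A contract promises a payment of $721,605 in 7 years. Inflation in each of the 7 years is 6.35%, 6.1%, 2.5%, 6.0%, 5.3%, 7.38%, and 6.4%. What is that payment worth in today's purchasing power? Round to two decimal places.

Price-level factor over 7 years: 1.0635 × 1.061 × 1.025 × 1.060 × 1.053 × 1.0738 × 1.064 ≈ 1.4749456167.
Purchasing power today: $721,605 divided by that factor.

$489,241.77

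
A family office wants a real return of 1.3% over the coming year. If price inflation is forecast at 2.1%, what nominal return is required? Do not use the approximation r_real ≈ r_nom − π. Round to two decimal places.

By the Fisher equation, 1 + r_nom = (1 + 1.3%)(1 + 2.1%) = 1.013 × 1.021 = 1.034273.
So r_nom = 3.4273%.

3.43%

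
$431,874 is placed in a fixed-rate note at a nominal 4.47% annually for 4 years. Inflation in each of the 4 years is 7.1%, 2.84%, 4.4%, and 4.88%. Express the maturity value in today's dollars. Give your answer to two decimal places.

Nominal value at maturity: $431,874 × (1 + 4.47%)^4 ≈ $514,426.62.
Price-level factor over 4 years: 1.071 × 1.0284 × 1.044 × 1.0488 ≈ 1.2059928032.
Dividing the nominal maturity value by the price-level factor gives the value in today's money.

$426,558.62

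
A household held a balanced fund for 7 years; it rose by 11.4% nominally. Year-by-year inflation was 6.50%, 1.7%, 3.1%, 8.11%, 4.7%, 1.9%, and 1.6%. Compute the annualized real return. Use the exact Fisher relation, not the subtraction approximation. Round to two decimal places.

-2.27%

Cumulative inflation factor: 1.0650 × 1.017 × 1.031 × 1.0811 × 1.047 × 1.019 × 1.016 ≈ 1.30861.
Nominal growth factor: 1.11400. Real growth factor = 1.11400 / 1.30861 ≈ 0.85129.
Annualized: 0.85129^(1/7) − 1 ≈ -0.02274.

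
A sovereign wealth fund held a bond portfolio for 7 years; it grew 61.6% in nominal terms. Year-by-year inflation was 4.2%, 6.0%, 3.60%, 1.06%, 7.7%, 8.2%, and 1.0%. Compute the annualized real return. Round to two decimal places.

Cumulative inflation factor: 1.042 × 1.060 × 1.0360 × 1.0106 × 1.077 × 1.082 × 1.010 ≈ 1.36106.
Nominal growth factor: 1.61600. Real growth factor = 1.61600 / 1.36106 ≈ 1.18731.
Annualized: 1.18731^(1/7) − 1 ≈ 0.02483.

2.48%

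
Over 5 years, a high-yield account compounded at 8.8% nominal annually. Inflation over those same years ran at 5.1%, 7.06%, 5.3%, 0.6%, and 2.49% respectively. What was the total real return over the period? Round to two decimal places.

24.80%

Cumulative inflation factor: 1.051 × 1.0706 × 1.053 × 1.006 × 1.0249 ≈ 1.22162.
Nominal growth factor: 1.52456. Real growth factor = 1.52456 / 1.22162 ≈ 1.24798.
Total real return ≈ 24.7977%.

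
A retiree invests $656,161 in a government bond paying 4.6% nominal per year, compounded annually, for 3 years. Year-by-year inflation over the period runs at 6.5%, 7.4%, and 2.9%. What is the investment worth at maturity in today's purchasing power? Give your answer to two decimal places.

$638,022.81

Nominal value at maturity: $656,161 × (1 + 4.6%)^3 ≈ $750,940.40.
Price-level factor over 3 years: 1.065 × 1.074 × 1.029 = 1.17698049.
The maturity value deflated by that factor is the answer in today's purchasing power.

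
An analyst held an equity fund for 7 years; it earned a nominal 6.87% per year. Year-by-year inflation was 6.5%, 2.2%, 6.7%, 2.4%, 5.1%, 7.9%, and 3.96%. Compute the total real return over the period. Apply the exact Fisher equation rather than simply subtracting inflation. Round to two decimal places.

13.56%

Cumulative inflation factor: 1.065 × 1.022 × 1.067 × 1.024 × 1.051 × 1.079 × 1.0396 ≈ 1.40202.
Nominal growth factor: 1.59217. Real growth factor = 1.59217 / 1.40202 ≈ 1.13563.
Total real return ≈ 13.5626%.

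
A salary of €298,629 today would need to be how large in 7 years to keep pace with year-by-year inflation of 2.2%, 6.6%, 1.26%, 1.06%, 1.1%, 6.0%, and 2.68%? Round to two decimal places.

€366,353.36

Cumulative price-level factor: 1.022 × 1.066 × 1.0126 × 1.0106 × 1.011 × 1.060 × 1.0268 ≈ 1.2267842687.
Multiplying €298,629 by the price-level factor gives the future nominal sum.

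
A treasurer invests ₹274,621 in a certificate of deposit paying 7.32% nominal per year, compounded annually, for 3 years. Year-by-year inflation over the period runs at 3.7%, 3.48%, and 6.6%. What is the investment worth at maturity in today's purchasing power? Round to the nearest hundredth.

Nominal value at maturity: ₹274,621 × (1 + 7.32%)^3 ≈ ₹339,449.94.
Price-level factor over 3 years: 1.037 × 1.0348 × 1.066 = 1.1439113816.
The maturity value deflated by that factor is the answer in today's purchasing power.

₹296,744.96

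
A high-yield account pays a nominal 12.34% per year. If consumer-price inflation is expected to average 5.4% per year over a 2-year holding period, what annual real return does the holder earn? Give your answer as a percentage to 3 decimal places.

6.584%

With constant rates the annual real return is the same each year: (1+12.34%)/(1+5.4%) − 1 = 0.06584.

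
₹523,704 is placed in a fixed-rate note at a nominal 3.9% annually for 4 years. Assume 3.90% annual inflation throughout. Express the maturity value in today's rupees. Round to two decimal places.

₹523,704.00

Nominal value at maturity: ₹523,704 × (1 + 3.9%)^4 ≈ ₹610,306.62.
Price-level factor over 4 years: (1 + 3.90%)^4 ≈ 1.1653655894.
Dividing the nominal maturity value by the price-level factor gives the value in today's money.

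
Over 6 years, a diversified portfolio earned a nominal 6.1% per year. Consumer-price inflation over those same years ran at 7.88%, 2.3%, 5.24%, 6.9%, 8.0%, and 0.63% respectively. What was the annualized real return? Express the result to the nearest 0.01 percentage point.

Cumulative inflation factor: 1.0788 × 1.023 × 1.0524 × 1.069 × 1.080 × 1.0063 ≈ 1.34936.
Nominal growth factor: 1.42657. Real growth factor = 1.42657 / 1.34936 ≈ 1.05722.
Annualized: 1.05722^(1/6) − 1 ≈ 0.00932.

0.93%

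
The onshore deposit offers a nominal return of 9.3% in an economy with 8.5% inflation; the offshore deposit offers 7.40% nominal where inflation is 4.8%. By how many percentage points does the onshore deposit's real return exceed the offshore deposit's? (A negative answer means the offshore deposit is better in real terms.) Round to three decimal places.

The onshore deposit real return: 1.093/1.085 − 1 = 0.7373%.
The offshore deposit real return: 1.0740/1.048 − 1 = 2.4809%.
Difference: 0.7373 − 2.4809 = -1.7436 pp.

-1.744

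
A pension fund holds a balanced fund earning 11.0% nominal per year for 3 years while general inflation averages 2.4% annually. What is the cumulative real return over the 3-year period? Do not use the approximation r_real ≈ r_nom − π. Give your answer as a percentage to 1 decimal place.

The annual real rate is (1+11.0%)/(1+2.4%) − 1 = 8.3984%.
Compounded over 3 years: (1 + 0.083984)^3 − 1 ≈ 0.27371.

27.4%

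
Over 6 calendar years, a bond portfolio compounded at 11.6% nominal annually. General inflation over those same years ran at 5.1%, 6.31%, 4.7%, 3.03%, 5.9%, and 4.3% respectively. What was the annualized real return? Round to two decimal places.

Cumulative inflation factor: 1.051 × 1.0631 × 1.047 × 1.0303 × 1.059 × 1.043 ≈ 1.33127.
Nominal growth factor: 1.93190. Real growth factor = 1.93190 / 1.33127 ≈ 1.45117.
Annualized: 1.45117^(1/6) − 1 ≈ 0.06403.

6.40%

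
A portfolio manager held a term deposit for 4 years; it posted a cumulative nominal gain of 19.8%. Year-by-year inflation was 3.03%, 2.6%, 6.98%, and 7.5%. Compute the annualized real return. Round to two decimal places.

-0.37%

Cumulative inflation factor: 1.0303 × 1.026 × 1.0698 × 1.075 ≈ 1.21569.
Nominal growth factor: 1.19800. Real growth factor = 1.19800 / 1.21569 ≈ 0.98545.
Annualized: 0.98545^(1/4) − 1 ≈ -0.00366.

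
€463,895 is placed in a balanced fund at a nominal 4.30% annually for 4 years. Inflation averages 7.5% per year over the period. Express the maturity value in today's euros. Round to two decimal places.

€411,076.90

Nominal value at maturity: €463,895 × (1 + 4.30%)^4 ≈ €548,980.51.
Price-level factor over 4 years: (1 + 7.5%)^4 ≈ 1.3354691406.
The maturity value deflated by that factor is the answer in today's purchasing power.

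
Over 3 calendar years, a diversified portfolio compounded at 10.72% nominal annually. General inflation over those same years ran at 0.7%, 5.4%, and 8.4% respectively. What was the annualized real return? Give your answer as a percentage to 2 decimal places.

5.66%

Cumulative inflation factor: 1.007 × 1.054 × 1.084 ≈ 1.15053.
Nominal growth factor: 1.35731. Real growth factor = 1.35731 / 1.15053 ≈ 1.17972.
Annualized: 1.17972^(1/3) − 1 ≈ 0.05664.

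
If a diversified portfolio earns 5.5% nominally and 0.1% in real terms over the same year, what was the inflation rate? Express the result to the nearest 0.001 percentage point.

From (1+r_nom) = (1+r_real)(1+π), we get 1+π = (1 + 5.5%)/(1 + 0.1%) = 1.055/1.001 ≈ 1.05395.
So π ≈ 5.3946%.

5.395%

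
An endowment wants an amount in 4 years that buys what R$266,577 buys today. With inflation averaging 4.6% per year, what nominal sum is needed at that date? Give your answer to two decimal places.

R$319,116.61

Cumulative price-level factor: (1+4.6%)^4 ≈ 1.1970898215.
Multiplying R$266,577 by the price-level factor gives the future nominal sum.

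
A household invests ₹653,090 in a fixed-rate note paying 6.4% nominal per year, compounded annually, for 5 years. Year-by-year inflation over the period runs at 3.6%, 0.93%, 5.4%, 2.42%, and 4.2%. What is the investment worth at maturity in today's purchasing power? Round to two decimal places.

₹757,195.53

Nominal value at maturity: ₹653,090 × (1 + 6.4%)^5 ≈ ₹890,596.89.
Price-level factor over 5 years: 1.036 × 1.0093 × 1.054 × 1.0242 × 1.042 ≈ 1.1761782117.
The maturity value deflated by that factor is the answer in today's purchasing power.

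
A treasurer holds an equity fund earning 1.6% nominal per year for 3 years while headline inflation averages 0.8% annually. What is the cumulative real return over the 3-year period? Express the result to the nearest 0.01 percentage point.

The annual real rate is (1+1.6%)/(1+0.8%) − 1 = 0.7937%.
Compounded over 3 years: (1 + 0.007937)^3 − 1 ≈ 0.02400.

2.40%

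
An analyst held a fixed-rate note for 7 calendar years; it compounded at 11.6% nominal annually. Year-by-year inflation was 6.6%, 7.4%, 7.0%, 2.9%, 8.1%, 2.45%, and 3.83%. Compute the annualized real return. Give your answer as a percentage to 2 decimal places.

5.84%

Cumulative inflation factor: 1.066 × 1.074 × 1.070 × 1.029 × 1.081 × 1.0245 × 1.0383 ≈ 1.44951.
Nominal growth factor: 2.15600. Real growth factor = 2.15600 / 1.44951 ≈ 1.48740.
Annualized: 1.48740^(1/7) − 1 ≈ 0.05836.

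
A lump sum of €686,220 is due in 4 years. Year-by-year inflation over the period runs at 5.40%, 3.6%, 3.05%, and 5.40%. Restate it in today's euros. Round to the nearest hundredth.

Price-level factor over 4 years: 1.0540 × 1.036 × 1.0305 × 1.0540 ≈ 1.1860116998.
Purchasing power today: €686,220 divided by that factor.

€578,594.63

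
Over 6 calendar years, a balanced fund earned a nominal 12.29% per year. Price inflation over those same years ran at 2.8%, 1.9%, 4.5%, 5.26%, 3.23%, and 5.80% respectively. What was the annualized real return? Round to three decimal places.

8.069%

Cumulative inflation factor: 1.028 × 1.019 × 1.045 × 1.0526 × 1.0323 × 1.0580 ≈ 1.25846.
Nominal growth factor: 2.00469. Real growth factor = 2.00469 / 1.25846 ≈ 1.59297.
Annualized: 1.59297^(1/6) − 1 ≈ 0.08069.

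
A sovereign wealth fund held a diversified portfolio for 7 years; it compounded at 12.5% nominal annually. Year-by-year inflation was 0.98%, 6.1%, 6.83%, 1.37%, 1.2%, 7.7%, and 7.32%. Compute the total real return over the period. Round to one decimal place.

68.0%

Cumulative inflation factor: 1.0098 × 1.061 × 1.0683 × 1.0137 × 1.012 × 1.077 × 1.0732 ≈ 1.35716.
Nominal growth factor: 2.28070. Real growth factor = 2.28070 / 1.35716 ≈ 1.68050.
Total real return ≈ 68.0495%.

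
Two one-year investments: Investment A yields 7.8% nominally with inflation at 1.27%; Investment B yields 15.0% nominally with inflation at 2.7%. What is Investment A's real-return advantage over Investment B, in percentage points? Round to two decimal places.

Investment A real return: 1.078/1.0127 − 1 = 6.448%.
Investment B real return: 1.150/1.027 − 1 = 11.977%.
Difference: 6.448 − 11.977 = -5.529 pp.

-5.53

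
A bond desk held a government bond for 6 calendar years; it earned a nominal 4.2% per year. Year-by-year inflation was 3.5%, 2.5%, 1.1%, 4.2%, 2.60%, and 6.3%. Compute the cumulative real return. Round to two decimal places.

5.01%

Cumulative inflation factor: 1.035 × 1.025 × 1.011 × 1.042 × 1.0260 × 1.063 ≈ 1.21889.
Nominal growth factor: 1.27999. Real growth factor = 1.27999 / 1.21889 ≈ 1.05013.
Total real return ≈ 5.0129%.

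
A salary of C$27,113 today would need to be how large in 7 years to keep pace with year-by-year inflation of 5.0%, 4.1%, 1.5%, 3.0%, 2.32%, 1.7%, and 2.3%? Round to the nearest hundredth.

Cumulative price-level factor: 1.050 × 1.041 × 1.015 × 1.030 × 1.0232 × 1.017 × 1.023 ≈ 1.2164672287.
Multiplying C$27,113 by the price-level factor gives the future nominal sum.

C$32,982.08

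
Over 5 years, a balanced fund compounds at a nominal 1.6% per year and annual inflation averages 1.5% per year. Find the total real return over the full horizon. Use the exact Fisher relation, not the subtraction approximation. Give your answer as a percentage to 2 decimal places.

0.49%

The annual real rate is (1+1.6%)/(1+1.5%) − 1 = 0.0985%.
Compounded over 5 years: (1 + 0.000985)^5 − 1 ≈ 0.00494.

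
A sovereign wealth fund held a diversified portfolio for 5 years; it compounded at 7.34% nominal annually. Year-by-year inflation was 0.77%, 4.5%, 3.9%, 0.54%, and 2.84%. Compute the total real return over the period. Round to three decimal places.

Cumulative inflation factor: 1.0077 × 1.045 × 1.039 × 1.0054 × 1.0284 ≈ 1.13126.
Nominal growth factor: 1.42498. Real growth factor = 1.42498 / 1.13126 ≈ 1.25963.
Total real return ≈ 25.9633%.

25.963%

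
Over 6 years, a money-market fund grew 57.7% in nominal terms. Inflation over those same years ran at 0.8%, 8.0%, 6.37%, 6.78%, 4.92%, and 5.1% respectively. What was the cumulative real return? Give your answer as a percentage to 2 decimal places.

15.66%

Cumulative inflation factor: 1.008 × 1.080 × 1.0637 × 1.0678 × 1.0492 × 1.051 ≈ 1.36350.
Nominal growth factor: 1.57700. Real growth factor = 1.57700 / 1.36350 ≈ 1.15658.
Total real return ≈ 15.6584%.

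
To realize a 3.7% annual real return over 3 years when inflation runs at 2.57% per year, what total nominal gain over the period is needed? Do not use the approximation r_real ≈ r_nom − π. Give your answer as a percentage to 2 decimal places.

20.34%

Required annual nominal rate: (1+3.7%)(1+2.57%) − 1 = 6.36509%.
Cumulative over 3 years: (1 + 0.0636509)^3 − 1 ≈ 0.20336.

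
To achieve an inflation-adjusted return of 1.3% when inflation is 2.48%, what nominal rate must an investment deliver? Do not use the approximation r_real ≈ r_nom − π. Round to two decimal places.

By the Fisher equation, 1 + r_nom = (1 + 1.3%)(1 + 2.48%) = 1.013 × 1.0248 = 1.0381224.
So r_nom = 3.81224%.

3.81%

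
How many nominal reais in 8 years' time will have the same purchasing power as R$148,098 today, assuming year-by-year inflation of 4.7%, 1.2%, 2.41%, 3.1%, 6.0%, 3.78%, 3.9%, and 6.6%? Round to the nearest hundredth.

Cumulative price-level factor: 1.047 × 1.012 × 1.0241 × 1.031 × 1.060 × 1.0378 × 1.039 × 1.066 ≈ 1.3630773758.
The nominal amount required is R$148,098 scaled up by that factor.

R$201,869.03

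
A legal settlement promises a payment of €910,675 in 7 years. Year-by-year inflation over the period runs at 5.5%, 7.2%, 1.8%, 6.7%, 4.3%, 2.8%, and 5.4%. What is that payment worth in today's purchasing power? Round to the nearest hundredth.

Price-level factor over 7 years: 1.055 × 1.072 × 1.018 × 1.067 × 1.043 × 1.028 × 1.054 ≈ 1.3882813082.
Purchasing power today: €910,675 divided by that factor.

€655,972.96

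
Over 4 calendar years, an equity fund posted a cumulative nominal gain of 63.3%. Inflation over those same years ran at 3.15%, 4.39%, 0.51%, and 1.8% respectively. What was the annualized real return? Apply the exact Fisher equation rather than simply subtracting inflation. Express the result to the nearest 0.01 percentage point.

10.34%

Cumulative inflation factor: 1.0315 × 1.0439 × 1.0051 × 1.018 ≈ 1.10176.
Nominal growth factor: 1.63300. Real growth factor = 1.63300 / 1.10176 ≈ 1.48218.
Annualized: 1.48218^(1/4) − 1 ≈ 0.10338.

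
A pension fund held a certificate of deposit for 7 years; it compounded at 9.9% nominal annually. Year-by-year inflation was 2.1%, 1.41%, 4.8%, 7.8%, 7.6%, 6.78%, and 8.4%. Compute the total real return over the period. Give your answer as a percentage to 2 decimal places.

Cumulative inflation factor: 1.021 × 1.0141 × 1.048 × 1.078 × 1.076 × 1.0678 × 1.084 ≈ 1.45686.
Nominal growth factor: 1.93635. Real growth factor = 1.93635 / 1.45686 ≈ 1.32912.
Total real return ≈ 32.9125%.

32.91%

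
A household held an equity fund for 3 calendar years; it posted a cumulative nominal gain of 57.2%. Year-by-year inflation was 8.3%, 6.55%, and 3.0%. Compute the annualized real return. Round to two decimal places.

9.77%

Cumulative inflation factor: 1.083 × 1.0655 × 1.030 ≈ 1.18855.
Nominal growth factor: 1.57200. Real growth factor = 1.57200 / 1.18855 ≈ 1.32261.
Annualized: 1.32261^(1/3) − 1 ≈ 0.09769.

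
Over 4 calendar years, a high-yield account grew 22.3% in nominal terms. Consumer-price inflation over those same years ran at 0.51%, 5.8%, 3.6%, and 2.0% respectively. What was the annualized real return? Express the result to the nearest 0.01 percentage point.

2.14%

Cumulative inflation factor: 1.0051 × 1.058 × 1.036 × 1.020 ≈ 1.12371.
Nominal growth factor: 1.22300. Real growth factor = 1.22300 / 1.12371 ≈ 1.08836.
Annualized: 1.08836^(1/4) − 1 ≈ 0.02139.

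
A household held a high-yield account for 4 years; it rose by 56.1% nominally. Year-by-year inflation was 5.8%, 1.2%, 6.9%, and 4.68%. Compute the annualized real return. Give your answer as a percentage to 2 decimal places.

Cumulative inflation factor: 1.058 × 1.012 × 1.069 × 1.0468 ≈ 1.19814.
Nominal growth factor: 1.56100. Real growth factor = 1.56100 / 1.19814 ≈ 1.30285.
Annualized: 1.30285^(1/4) − 1 ≈ 0.06838.

6.84%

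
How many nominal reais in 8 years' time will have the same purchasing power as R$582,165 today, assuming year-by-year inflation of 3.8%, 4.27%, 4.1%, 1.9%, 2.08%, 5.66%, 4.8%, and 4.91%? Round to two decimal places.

Cumulative price-level factor: 1.038 × 1.0427 × 1.041 × 1.019 × 1.0208 × 1.0566 × 1.048 × 1.0491 ≈ 1.3614794106.
The nominal amount required is R$582,165 scaled up by that factor.

R$792,605.66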